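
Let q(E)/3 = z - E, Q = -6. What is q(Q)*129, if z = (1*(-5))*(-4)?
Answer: 10062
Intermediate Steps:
z = 20 (z = -5*(-4) = 20)
q(E) = 60 - 3*E (q(E) = 3*(20 - E) = 60 - 3*E)
q(Q)*129 = (60 - 3*(-6))*129 = (60 + 18)*129 = 78*129 = 10062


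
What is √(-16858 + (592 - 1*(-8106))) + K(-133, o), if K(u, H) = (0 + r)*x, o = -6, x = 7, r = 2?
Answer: 14 + 4*I*√510 ≈ 14.0 + 90.333*I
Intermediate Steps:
K(u, H) = 14 (K(u, H) = (0 + 2)*7 = 2*7 = 14)
√(-16858 + (592 - 1*(-8106))) + K(-133, o) = √(-16858 + (592 - 1*(-8106))) + 14 = √(-16858 + (592 + 8106)) + 14 = √(-16858 + 8698) + 14 = √(-8160) + 14 = 4*I*√510 + 14 = 14 + 4*I*√510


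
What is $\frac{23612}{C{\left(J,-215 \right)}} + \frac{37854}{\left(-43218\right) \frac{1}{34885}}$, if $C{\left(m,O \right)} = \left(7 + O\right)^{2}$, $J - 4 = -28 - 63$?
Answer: $- \frac{793481711377}{25969216} \approx -30555.0$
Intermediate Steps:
$J = -87$ ($J = 4 - 91 = -87$)
$\frac{23612}{C{\left(J,-215 \right)}} + \frac{37854}{\left(-43218\right) \frac{1}{34885}} = \frac{23612}{\left(7 - 215\right)^{2}} + \frac{37854}{\left(-43218\right) \frac{1}{34885}} = \frac{23612}{\left(-208\right)^{2}} + \frac{37854}{\left(-43218\right) \frac{1}{34885}} = \frac{23612}{43264} + \frac{37854}{- \frac{43218}{34885}} = 23612 \cdot \frac{1}{43264} + 37854 \left(- \frac{34885}{43218}\right) = \frac{5903}{10816} - \frac{73363155}{2401} = - \frac{793481711377}{25969216}$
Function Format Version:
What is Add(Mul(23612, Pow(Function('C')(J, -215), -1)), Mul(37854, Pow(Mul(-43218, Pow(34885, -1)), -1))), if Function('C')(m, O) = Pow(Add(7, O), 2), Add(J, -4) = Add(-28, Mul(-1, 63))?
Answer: Rational(-793481711377, 25969216) ≈ -30555.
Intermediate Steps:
J = -87 (J = Add(4, Add(-28, Mul(-1, 63))) = Add(4, Add(-28, -63)) = Add(4, -91) = -87)
Add(Mul(23612, Pow(Function('C')(J, -215), -1)), Mul(37854, Pow(Mul(-43218, Pow(34885, -1)), -1))) = Add(Mul(23612, Pow(Pow(Add(7, -215), 2), -1)), Mul(37854, Pow(Mul(-43218, Pow(34885, -1)), -1))) = Add(Mul(23612, Pow(Pow(-208, 2), -1)), Mul(37854, Pow(Mul(-43218, Rational(1, 34885)), -1))) = Add(Mul(23612, Pow(43264, -1)), Mul(37854, Pow(Rational(-43218, 34885), -1))) = Add(Mul(23612, Rational(1, 43264)), Mul(37854, Rational(-34885, 43218))) = Add(Rational(5903, 10816), Rational(-73363155, 2401)) = Rational(-793481711377, 25969216)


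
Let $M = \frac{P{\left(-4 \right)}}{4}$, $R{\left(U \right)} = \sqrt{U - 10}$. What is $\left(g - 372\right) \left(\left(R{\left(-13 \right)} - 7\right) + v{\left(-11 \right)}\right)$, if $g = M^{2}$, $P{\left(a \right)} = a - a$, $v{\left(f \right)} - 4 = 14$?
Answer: $-4092 - 372 i \sqrt{23} \approx -4092.0 - 1784.0 i$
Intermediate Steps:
$R{\left(U \right)} = \sqrt{-10 + U}$
$v{\left(f \right)} = 18$ ($v{\left(f \right)} = 4 + 14 = 18$)
$P{\left(a \right)} = 0$
$M = 0$ ($M = \frac{0}{4} = 0 \cdot \frac{1}{4} = 0$)
$g = 0$ ($g = 0^{2} = 0$)
$\left(g - 372\right) \left(\left(R{\left(-13 \right)} - 7\right) + v{\left(-11 \right)}\right) = \left(0 - 372\right) \left(\left(\sqrt{-10 - 13} - 7\right) + 18\right) = - 372 \left(\left(\sqrt{-23} - 7\right) + 18\right) = - 372 \left(\left(i \sqrt{23} - 7\right) + 18\right) = - 372 \left(\left(-7 + i \sqrt{23}\right) + 18\right) = - 372 \left(11 + i \sqrt{23}\right) = -4092 - 372 i \sqrt{23}$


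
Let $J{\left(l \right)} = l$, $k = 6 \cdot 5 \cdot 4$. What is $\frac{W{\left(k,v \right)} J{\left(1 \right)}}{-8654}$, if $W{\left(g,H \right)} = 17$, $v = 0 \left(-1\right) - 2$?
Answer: $- \frac{17}{8654} \approx -0.0019644$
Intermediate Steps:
$v = -2$ ($v = 0 - 2 = -2$)
$k = 120$ ($k = 30 \cdot 4 = 120$)
$\frac{W{\left(k,v \right)} J{\left(1 \right)}}{-8654} = \frac{17 \cdot 1}{-8654} = 17 \left(- \frac{1}{8654}\right) = - \frac{17}{8654}$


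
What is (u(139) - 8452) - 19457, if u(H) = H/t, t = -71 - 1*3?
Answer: -2065405/74 ≈ -27911.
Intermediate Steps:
t = -74 (t = -71 - 3 = -74)
u(H) = -H/74 (u(H) = H/(-74) = H*(-1/74) = -H/74)
(u(139) - 8452) - 19457 = (-1/74*139 - 8452) - 19457 = (-139/74 - 8452) - 19457 = -625587/74 - 19457 = -2065405/74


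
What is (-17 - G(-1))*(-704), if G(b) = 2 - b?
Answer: 14080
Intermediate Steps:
(-17 - G(-1))*(-704) = (-17 - (2 - 1*(-1)))*(-704) = (-17 - (2 + 1))*(-704) = (-17 - 1*3)*(-704) = (-17 - 3)*(-704) = -20*(-704) = 14080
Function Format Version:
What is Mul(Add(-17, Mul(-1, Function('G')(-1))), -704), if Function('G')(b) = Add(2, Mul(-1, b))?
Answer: 14080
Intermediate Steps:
Mul(Add(-17, Mul(-1, Function('G')(-1))), -704) = Mul(Add(-17, Mul(-1, Add(2, Mul(-1, -1)))), -704) = Mul(Add(-17, Mul(-1, Add(2, 1))), -704) = Mul(Add(-17, Mul(-1, 3)), -704) = Mul(Add(-17, -3), -704) = Mul(-20, -704) = 14080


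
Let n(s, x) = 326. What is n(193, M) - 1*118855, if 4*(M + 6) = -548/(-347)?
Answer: -118529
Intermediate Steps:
M = -1945/347 (M = -6 + (-548/(-347))/4 = -6 + (-548*(-1/347))/4 = -6 + (¼)*(548/347) = -6 + 137/347 = -1945/347 ≈ -5.6052)
n(193, M) - 1*118855 = 326 - 1*118855 = 326 - 118855 = -118529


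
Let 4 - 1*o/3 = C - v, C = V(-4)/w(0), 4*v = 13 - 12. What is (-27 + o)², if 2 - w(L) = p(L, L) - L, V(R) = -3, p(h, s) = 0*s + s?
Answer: 1521/16 ≈ 95.063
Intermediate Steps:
p(h, s) = s (p(h, s) = 0 + s = s)
v = ¼ (v = (13 - 12)/4 = (¼)*1 = ¼ ≈ 0.25000)
w(L) = 2 (w(L) = 2 - (L - L) = 2 - 1*0 = 2 + 0 = 2)
C = -3/2 ≈ -1.5000
o = 69/4 (o = 12 - 3*(-3/2 - 1*¼) = 12 - 3*(-3/2 - ¼) = 12 - 3*(-7/4) = 12 + 21/4 = 69/4 ≈ 17.250)
(-27 + o)² = (-27 + 69/4)² = (-39/4)² = 1521/16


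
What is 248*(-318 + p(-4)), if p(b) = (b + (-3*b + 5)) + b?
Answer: -76632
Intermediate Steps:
p(b) = 5 - b (p(b) = (b + (5 - 3*b)) + b = (5 - 2*b) + b = 5 - b)
248*(-318 + p(-4)) = 248*(-318 + (5 - 1*(-4))) = 248*(-318 + (5 + 4)) = 248*(-318 + 9) = 248*(-309) = -76632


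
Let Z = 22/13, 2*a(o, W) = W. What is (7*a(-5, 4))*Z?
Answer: 308/13 ≈ 23.692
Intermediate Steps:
a(o, W) = W/2
Z = 22/13 (Z = 22*(1/13) = 22/13 ≈ 1.6923)
(7*a(-5, 4))*Z = (7*((½)*4))*(22/13) = (7*2)*(22/13) = 14*(22/13) = 308/13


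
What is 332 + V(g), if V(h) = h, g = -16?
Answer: 316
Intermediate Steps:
332 + V(g) = 332 - 16 = 316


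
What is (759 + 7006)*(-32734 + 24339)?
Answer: -65187175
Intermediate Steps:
(759 + 7006)*(-32734 + 24339) = 7765*(-8395) = -65187175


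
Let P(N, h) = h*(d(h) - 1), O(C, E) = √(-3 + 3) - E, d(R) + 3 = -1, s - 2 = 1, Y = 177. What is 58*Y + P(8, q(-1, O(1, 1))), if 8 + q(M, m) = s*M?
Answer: 10321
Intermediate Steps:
s = 3 (s = 2 + 1 = 3)
d(R) = -4 (d(R) = -3 - 1 = -4)
O(C, E) = -E (O(C, E) = √0 - E = 0 - E = -E)
q(M, m) = -8 + 3*M
P(N, h) = -5*h (P(N, h) = h*(-4 - 1) = h*(-5) = -5*h)
58*Y + P(8, q(-1, O(1, 1))) = 58*177 - 5*(-8 + 3*(-1)) = 10266 - 5*(-8 - 3) = 10266 - 5*(-11) = 10266 + 55 = 10321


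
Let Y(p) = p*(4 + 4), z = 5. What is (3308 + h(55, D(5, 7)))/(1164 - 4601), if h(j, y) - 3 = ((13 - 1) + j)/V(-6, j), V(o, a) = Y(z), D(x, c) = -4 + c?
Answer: -132507/137480 ≈ -0.96383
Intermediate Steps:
Y(p) = 8*p (Y(p) = p*8 = 8*p)
V(o, a) = 40 (V(o, a) = 8*5 = 40)
h(j, y) = 33/10 + j/40 (h(j, y) = 3 + ((13 - 1) + j)/40 = 3 + (12 + j)*(1/40) = 3 + (3/10 + j/40) = 33/10 + j/40)
(3308 + h(55, D(5, 7)))/(1164 - 4601) = (3308 + (33/10 + (1/40)*55))/(1164 - 4601) = (3308 + (33/10 + 11/8))/(-3437) = (3308 + 187/40)*(-1/3437) = (132507/40)*(-1/3437) = -132507/137480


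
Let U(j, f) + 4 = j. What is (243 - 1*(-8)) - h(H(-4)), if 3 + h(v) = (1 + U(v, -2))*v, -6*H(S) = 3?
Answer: 1009/4 ≈ 252.25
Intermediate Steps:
H(S) = -1/2 (H(S) = -1/6*3 = -1/2)
U(j, f) = -4 + j
h(v) = -3 + v*(-3 + v) (h(v) = -3 + (1 + (-4 + v))*v = -3 + (-3 + v)*v = -3 + v*(-3 + v))
(243 - 1*(-8)) - h(H(-4)) = (243 - 1*(-8)) - (-3 - 1/2 - (-4 - 1/2)/2) = (243 + 8) - (-3 - 1/2 - 1/2*(-9/2)) = 251 - (-3 - 1/2 + 9/4) = 251 - 1*(-5/4) = 251 + 5/4 = 1009/4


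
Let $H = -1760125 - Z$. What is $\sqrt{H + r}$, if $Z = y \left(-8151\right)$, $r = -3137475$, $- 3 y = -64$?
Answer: $32 i \sqrt{4613} \approx 2173.4 i$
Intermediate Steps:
$y = \frac{64}{3}$ ($y = \left(- \frac{1}{3}\right) \left(-64\right) = \frac{64}{3} \approx 21.333$)
$Z = -173888$ ($Z = \frac{64}{3} \left(-8151\right) = -173888$)
$H = -1586237$ ($H = -1760125 - -173888 = -1760125 + 173888 = -1586237$)
$\sqrt{H + r} = \sqrt{-1586237 - 3137475} = \sqrt{-4723712} = 32 i \sqrt{4613}$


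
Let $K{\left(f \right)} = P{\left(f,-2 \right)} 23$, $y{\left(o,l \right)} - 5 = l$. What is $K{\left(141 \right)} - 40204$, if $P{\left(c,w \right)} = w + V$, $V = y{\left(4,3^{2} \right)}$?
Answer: $-39928$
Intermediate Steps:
$y{\left(o,l \right)} = 5 + l$
$V = 14$ ($V = 5 + 3^{2} = 5 + 9 = 14$)
$P{\left(c,w \right)} = 14 + w$ ($P{\left(c,w \right)} = w + 14 = 14 + w$)
$K{\left(f \right)} = 276$ ($K{\left(f \right)} = \left(14 - 2\right) 23 = 12 \cdot 23 = 276$)
$K{\left(141 \right)} - 40204 = 276 - 40204 = -39928$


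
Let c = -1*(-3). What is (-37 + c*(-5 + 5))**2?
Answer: 1369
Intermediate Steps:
c = 3
(-37 + c*(-5 + 5))**2 = (-37 + 3*(-5 + 5))**2 = (-37 + 3*0)**2 = (-37 + 0)**2 = (-37)**2 = 1369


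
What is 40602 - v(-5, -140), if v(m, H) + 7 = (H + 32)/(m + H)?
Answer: 5888197/145 ≈ 40608.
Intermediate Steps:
v(m, H) = -7 + (32 + H)/(H + m) (v(m, H) = -7 + (H + 32)/(m + H) = -7 + (32 + H)/(H + m))
40602 - v(-5, -140) = 40602 - (32 - 7*(-5) - 6*(-140))/(-140 - 5) = 40602 - (32 + 35 + 840)/(-145) = 40602 - (-1)*907/145 = 40602 - 1*(-907/145) = 40602 + 907/145 = 5888197/145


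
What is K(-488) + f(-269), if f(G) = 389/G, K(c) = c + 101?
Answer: -104492/269 ≈ -388.45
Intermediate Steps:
K(c) = 101 + c
K(-488) + f(-269) = (101 - 488) + 389/(-269) = -387 + 389*(-1/269) = -387 - 389/269 = -104492/269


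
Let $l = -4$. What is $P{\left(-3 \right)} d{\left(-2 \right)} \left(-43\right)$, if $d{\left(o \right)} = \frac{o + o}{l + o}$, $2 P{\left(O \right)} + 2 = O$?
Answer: $\frac{215}{3} \approx 71.667$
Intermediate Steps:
$P{\left(O \right)} = -1 + \frac{O}{2}$
$d{\left(o \right)} = \frac{2 o}{-4 + o}$ ($d{\left(o \right)} = \frac{o + o}{-4 + o} = \frac{2 o}{-4 + o}$)
$P{\left(-3 \right)} d{\left(-2 \right)} \left(-43\right) = \left(-1 + \frac{1}{2} \left(-3\right)\right) 2 \left(-2\right) \frac{1}{-4 - 2} \left(-43\right) = \left(-1 - \frac{3}{2}\right) 2 \left(-2\right) \frac{1}{-6} \left(-43\right) = - \frac{5 \cdot 2 \left(-2\right) \left(- \frac{1}{6}\right)}{2} \left(-43\right) = \left(- \frac{5}{2}\right) \frac{2}{3} \left(-43\right) = \left(- \frac{5}{3}\right) \left(-43\right) = \frac{215}{3}$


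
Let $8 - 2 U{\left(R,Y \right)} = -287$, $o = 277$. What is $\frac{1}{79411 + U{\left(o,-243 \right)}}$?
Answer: $\frac{2}{159117} \approx 1.2569 \cdot 10^{-5}$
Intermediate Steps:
$U{\left(R,Y \right)} = \frac{295}{2}$ ($U{\left(R,Y \right)} = 4 - - \frac{287}{2} = 4 + \frac{287}{2} = \frac{295}{2}$)
$\frac{1}{79411 + U{\left(o,-243 \right)}} = \frac{1}{79411 + \frac{295}{2}} = \frac{1}{\frac{159117}{2}} = \frac{2}{159117}$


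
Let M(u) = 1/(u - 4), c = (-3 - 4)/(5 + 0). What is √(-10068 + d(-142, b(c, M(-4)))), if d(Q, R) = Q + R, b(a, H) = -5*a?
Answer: I*√10203 ≈ 101.01*I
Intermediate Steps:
c = -7/5 ≈ -1.4000
M(u) = 1/(-4 + u)
√(-10068 + d(-142, b(c, M(-4)))) = √(-10068 + (-142 - 5*(-7/5))) = √(-10068 + (-142 + 7)) = √(-10068 - 135) = √(-10203) = I*√10203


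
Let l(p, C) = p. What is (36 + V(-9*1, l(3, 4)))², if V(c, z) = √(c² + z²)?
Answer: 1386 + 216*√10 ≈ 2069.1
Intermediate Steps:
(36 + V(-9*1, l(3, 4)))² = (36 + √((-9*1)² + 3²))² = (36 + √((-9)² + 9))² = (36 + √(81 + 9))² = (36 + √90)² = (36 + 3*√10)²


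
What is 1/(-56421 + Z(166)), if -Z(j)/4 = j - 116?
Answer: -1/56621 ≈ -1.7661e-5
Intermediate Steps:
Z(j) = 464 - 4*j (Z(j) = -4*(j - 116) = -4*(-116 + j) = 464 - 4*j)
1/(-56421 + Z(166)) = 1/(-56421 + (464 - 4*166)) = 1/(-56421 + (464 - 664)) = 1/(-56421 - 200) = 1/(-56621) = -1/56621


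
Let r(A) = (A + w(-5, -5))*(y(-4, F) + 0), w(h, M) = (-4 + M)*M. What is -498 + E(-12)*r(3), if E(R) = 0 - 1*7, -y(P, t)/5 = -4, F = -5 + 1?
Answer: -7218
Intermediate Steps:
w(h, M) = M*(-4 + M)
F = -4
y(P, t) = 20 (y(P, t) = -5*(-4) = 20)
r(A) = 900 + 20*A (r(A) = (A - 5*(-4 - 5))*(20 + 0) = (A - 5*(-9))*20 = (A + 45)*20 = (45 + A)*20 = 900 + 20*A)
E(R) = -7 (E(R) = 0 - 7 = -7)
-498 + E(-12)*r(3) = -498 - 7*(900 + 20*3) = -498 - 7*(900 + 60) = -498 - 7*960 = -498 - 6720 = -7218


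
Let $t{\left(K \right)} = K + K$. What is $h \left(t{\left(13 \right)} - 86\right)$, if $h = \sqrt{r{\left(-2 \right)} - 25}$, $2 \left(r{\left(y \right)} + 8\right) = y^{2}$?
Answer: $- 60 i \sqrt{31} \approx - 334.07 i$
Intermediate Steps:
$t{\left(K \right)} = 2 K$
$r{\left(y \right)} = -8 + \frac{y^{2}}{2}$
$h = i \sqrt{31}$ ($h = \sqrt{\left(-8 + \frac{\left(-2\right)^{2}}{2}\right) - 25} = \sqrt{\left(-8 + \frac{1}{2} \cdot 4\right) - 25} = \sqrt{\left(-8 + 2\right) - 25} = \sqrt{-6 - 25} = \sqrt{-31} = i \sqrt{31} \approx 5.5678 i$)
$h \left(t{\left(13 \right)} - 86\right) = i \sqrt{31} \left(2 \cdot 13 - 86\right) = i \sqrt{31} \left(26 - 86\right) = i \sqrt{31} \left(-60\right) = - 60 i \sqrt{31}$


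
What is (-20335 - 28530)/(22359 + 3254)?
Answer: -48865/25613 ≈ -1.9078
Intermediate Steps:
(-20335 - 28530)/(22359 + 3254) = -48865/25613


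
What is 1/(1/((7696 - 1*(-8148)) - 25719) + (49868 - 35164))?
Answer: 9875/145201999 ≈ 6.8009e-5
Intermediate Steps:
1/(1/((7696 - 1*(-8148)) - 25719) + (49868 - 35164)) = 1/(1/((7696 + 8148) - 25719) + 14704) = 1/(1/(15844 - 25719) + 14704) = 1/(1/(-9875) + 14704) = 1/(-1/9875 + 14704) = 1/(145201999/9875) = 9875/145201999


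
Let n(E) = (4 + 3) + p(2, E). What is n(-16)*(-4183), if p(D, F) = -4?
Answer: -12549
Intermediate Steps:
n(E) = 3 (n(E) = (4 + 3) - 4 = 7 - 4 = 3)
n(-16)*(-4183) = 3*(-4183) = -12549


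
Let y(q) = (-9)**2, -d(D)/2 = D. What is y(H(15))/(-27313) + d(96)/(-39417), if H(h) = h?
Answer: 683773/358865507 ≈ 0.0019054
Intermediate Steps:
d(D) = -2*D
y(q) = 81
y(H(15))/(-27313) + d(96)/(-39417) = 81/(-27313) - 2*96/(-39417) = 81*(-1/27313) - 192*(-1/39417) = -81/27313 + 64/13139 = 683773/358865507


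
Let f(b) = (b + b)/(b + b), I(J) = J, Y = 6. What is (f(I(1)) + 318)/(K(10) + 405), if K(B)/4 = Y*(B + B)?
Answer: 319/885 ≈ 0.36045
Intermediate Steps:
f(b) = 1 (f(b) = (2*b)/((2*b)) = (2*b)*(1/(2*b)) = 1)
K(B) = 48*B (K(B) = 4*(6*(B + B)) = 4*(6*(2*B)) = 4*(12*B) = 48*B)
(f(I(1)) + 318)/(K(10) + 405) = (1 + 318)/(48*10 + 405) = 319/(480 + 405) = 319/885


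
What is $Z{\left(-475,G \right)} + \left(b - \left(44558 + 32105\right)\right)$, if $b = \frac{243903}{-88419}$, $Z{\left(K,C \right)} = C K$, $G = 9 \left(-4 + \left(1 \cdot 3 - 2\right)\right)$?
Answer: $- \frac{1881578675}{29473} \approx -63841.0$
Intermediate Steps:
$G = -27$ ($G = 9 \left(-4 + \left(3 - 2\right)\right) = 9 \left(-4 + 1\right) = 9 \left(-3\right) = -27$)
$b = - \frac{81301}{29473}$ ($b = 243903 \left(- \frac{1}{88419}\right) = - \frac{81301}{29473} \approx -2.7585$)
$Z{\left(-475,G \right)} + \left(b - \left(44558 + 32105\right)\right) = \left(-27\right) \left(-475\right) - \frac{2259569900}{29473} = 12825 - \frac{2259569900}{29473} = - \frac{1881578675}{29473}$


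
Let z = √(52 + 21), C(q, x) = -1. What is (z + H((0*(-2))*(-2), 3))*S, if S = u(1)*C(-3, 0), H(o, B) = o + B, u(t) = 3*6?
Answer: -54 - 18*√73 ≈ -207.79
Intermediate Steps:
u(t) = 18
H(o, B) = B + o
S = -18 (S = 18*(-1) = -18)
z = √73 ≈ 8.5440
(z + H((0*(-2))*(-2), 3))*S = (√73 + (3 + (0*(-2))*(-2)))*(-18) = (√73 + (3 + 0*(-2)))*(-18) = (√73 + (3 + 0))*(-18) = (√73 + 3)*(-18) = (3 + √73)*(-18) = -54 - 18*√73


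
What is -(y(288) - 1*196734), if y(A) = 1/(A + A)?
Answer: 113318783/576 ≈ 1.9673e+5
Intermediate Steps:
y(A) = 1/(2*A)
-(y(288) - 1*196734) = -((½)/288 - 1*196734) = -((½)*(1/288) - 196734) = -(1/576 - 196734) = -1*(-113318783/576) = 113318783/576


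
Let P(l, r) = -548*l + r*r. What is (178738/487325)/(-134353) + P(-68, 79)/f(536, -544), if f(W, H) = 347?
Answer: 2848427849894039/22719330776575 ≈ 125.37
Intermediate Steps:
P(l, r) = r² - 548*l (P(l, r) = -548*l + r² = r² - 548*l)
(178738/487325)/(-134353) + P(-68, 79)/f(536, -544) = (178738/487325)/(-134353) + (79² - 548*(-68))/347 = (178738*(1/487325))*(-1/134353) + (6241 + 37264)*(1/347) = (178738/487325)*(-1/134353) + 43505*(1/347) = -178738/65473575725 + 43505/347 = 2848427849894039/22719330776575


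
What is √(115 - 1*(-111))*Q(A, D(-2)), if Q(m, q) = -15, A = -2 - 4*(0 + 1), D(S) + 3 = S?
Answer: -15*√226 ≈ -225.50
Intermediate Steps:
D(S) = -3 + S
A = -6 (A = -2 - 4*1 = -2 - 4 = -6)
√(115 - 1*(-111))*Q(A, D(-2)) = √(115 - 1*(-111))*(-15) = √(115 + 111)*(-15) = √226*(-15) = -15*√226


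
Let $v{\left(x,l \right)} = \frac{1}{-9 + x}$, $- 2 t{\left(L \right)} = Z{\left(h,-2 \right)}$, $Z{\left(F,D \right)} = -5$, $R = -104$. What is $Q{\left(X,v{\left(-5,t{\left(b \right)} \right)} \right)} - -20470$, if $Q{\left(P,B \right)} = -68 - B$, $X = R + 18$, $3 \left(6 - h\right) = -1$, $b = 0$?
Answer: $\frac{285629}{14} \approx 20402.0$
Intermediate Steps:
$h = \frac{19}{3}$ ($h = 6 - - \frac{1}{3} = 6 + \frac{1}{3} = \frac{19}{3} \approx 6.3333$)
$t{\left(L \right)} = \frac{5}{2}$ ($t{\left(L \right)} = \left(- \frac{1}{2}\right) \left(-5\right) = \frac{5}{2}$)
$X = -86$ ($X = -104 + 18 = -86$)
$Q{\left(X,v{\left(-5,t{\left(b \right)} \right)} \right)} - -20470 = \left(-68 - \frac{1}{-9 - 5}\right) - -20470 = \left(-68 - \frac{1}{-14}\right) + 20470 = \left(-68 - - \frac{1}{14}\right) + 20470 = \left(-68 + \frac{1}{14}\right) + 20470 = - \frac{951}{14} + 20470 = \frac{285629}{14}$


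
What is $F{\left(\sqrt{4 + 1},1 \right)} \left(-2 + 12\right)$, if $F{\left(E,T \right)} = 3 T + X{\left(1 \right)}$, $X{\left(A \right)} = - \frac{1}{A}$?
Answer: $20$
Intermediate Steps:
$F{\left(E,T \right)} = -1 + 3 T$ ($F{\left(E,T \right)} = 3 T - 1^{-1} = 3 T - 1 = -1 + 3 T$)
$F{\left(\sqrt{4 + 1},1 \right)} \left(-2 + 12\right) = \left(-1 + 3 \cdot 1\right) \left(-2 + 12\right) = \left(-1 + 3\right) 10 = 2 \cdot 10 = 20$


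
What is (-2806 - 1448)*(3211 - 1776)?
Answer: -6104490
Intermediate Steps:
(-2806 - 1448)*(3211 - 1776) = -4254*1435 = -6104490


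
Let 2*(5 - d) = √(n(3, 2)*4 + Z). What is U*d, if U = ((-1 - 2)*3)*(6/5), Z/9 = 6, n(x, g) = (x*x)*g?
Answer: -54 + 81*√14/5 ≈ 6.6149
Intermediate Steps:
n(x, g) = g*x² (n(x, g) = x²*g = g*x²)
Z = 54 (Z = 9*6 = 54)
U = -54/5 (U = (-3*3)*(6*(⅕)) = -9*6/5 = -54/5 ≈ -10.800)
d = 5 - 3*√14/2 (d = 5 - √((2*3²)*4 + 54)/2 = 5 - √((2*9)*4 + 54)/2 = 5 - √(18*4 + 54)/2 = 5 - √(72 + 54)/2 = 5 - 3*√14/2 ≈ -0.61249)
U*d = -54*(5 - 3*√14/2)/5 = -54 + 81*√14/5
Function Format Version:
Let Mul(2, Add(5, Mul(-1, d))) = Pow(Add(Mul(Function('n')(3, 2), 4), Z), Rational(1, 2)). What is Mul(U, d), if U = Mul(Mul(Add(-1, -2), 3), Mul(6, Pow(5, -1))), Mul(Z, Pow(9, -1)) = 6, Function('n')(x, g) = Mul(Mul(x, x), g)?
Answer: Add(-54, Mul(Rational(81, 5), Pow(14, Rational(1, 2)))) ≈ 6.6149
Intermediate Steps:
Function('n')(x, g) = Mul(g, Pow(x, 2)) (Function('n')(x, g) = Mul(Pow(x, 2), g) = Mul(g, Pow(x, 2)))
Z = 54 (Z = Mul(9, 6) = 54)
U = Rational(-54, 5) (U = Mul(Mul(-3, 3), Mul(6, Rational(1, 5))) = Mul(-9, Rational(6, 5)) = Rational(-54, 5) ≈ -10.800)
d = Add(5, Mul(Rational(-3, 2), Pow(14, Rational(1, 2)))) (d = Add(5, Mul(Rational(-1, 2), Pow(Add(Mul(Mul(2, Pow(3, 2)), 4), 54), Rational(1, 2)))) = Add(5, Mul(Rational(-1, 2), Pow(Add(Mul(Mul(2, 9), 4), 54), Rational(1, 2)))) = Add(5, Mul(Rational(-1, 2), Pow(Add(Mul(18, 4), 54), Rational(1, 2)))) = Add(5, Mul(Rational(-1, 2), Pow(Add(72, 54), Rational(1, 2)))) = Add(5, Mul(Rational(-1, 2), Pow(126, Rational(1, 2)))) = Add(5, Mul(Rational(-1, 2), Mul(3, Pow(14, Rational(1, 2))))) = Add(5, Mul(Rational(-3, 2), Pow(14, Rational(1, 2)))) ≈ -0.61249)
Mul(U, d) = Mul(Rational(-54, 5), Add(5, Mul(Rational(-3, 2), Pow(14, Rational(1, 2))))) = Add(-54, Mul(Rational(81, 5), Pow(14, Rational(1, 2))))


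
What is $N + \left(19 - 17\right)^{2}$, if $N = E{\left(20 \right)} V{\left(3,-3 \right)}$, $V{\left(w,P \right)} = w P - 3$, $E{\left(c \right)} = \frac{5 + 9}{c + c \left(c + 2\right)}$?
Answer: $\frac{418}{115} \approx 3.6348$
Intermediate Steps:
$E{\left(c \right)} = \frac{14}{c + c \left(2 + c\right)}$
$V{\left(w,P \right)} = -3 + P w$ ($V{\left(w,P \right)} = P w - 3 = -3 + P w$)
$N = - \frac{42}{115}$ ($N = \frac{14}{20 \left(3 + 20\right)} \left(-3 - 9\right) = 14 \cdot \frac{1}{20} \cdot \frac{1}{23} \left(-3 - 9\right) = 14 \cdot \frac{1}{20} \cdot \frac{1}{23} \left(-12\right) = \frac{7}{230} \left(-12\right) = - \frac{42}{115} \approx -0.36522$)
$N + \left(19 - 17\right)^{2} = - \frac{42}{115} + \left(19 - 17\right)^{2} = - \frac{42}{115} + 2^{2} = - \frac{42}{115} + 4 = \frac{418}{115}$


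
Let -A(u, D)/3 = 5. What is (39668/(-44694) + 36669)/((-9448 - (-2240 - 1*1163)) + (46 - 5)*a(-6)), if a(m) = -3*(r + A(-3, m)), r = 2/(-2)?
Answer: -819422309/91108719 ≈ -8.9939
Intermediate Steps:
r = -1 (r = 2*(-½) = -1)
A(u, D) = -15 (A(u, D) = -3*5 = -15)
a(m) = 48 (a(m) = -3*(-1 - 15) = -3*(-16) = 48)
(39668/(-44694) + 36669)/((-9448 - (-2240 - 1*1163)) + (46 - 5)*a(-6)) = (39668/(-44694) + 36669)/((-9448 - (-2240 - 1*1163)) + (46 - 5)*48) = (39668*(-1/44694) + 36669)/((-9448 - (-2240 - 1163)) + 41*48) = (-19834/22347 + 36669)/((-9448 - 1*(-3403)) + 1968) = 819422309/(22347*((-9448 + 3403) + 1968)) = 819422309/(22347*(-6045 + 1968)) = (819422309/22347)/(-4077) = (819422309/22347)*(-1/4077) = -819422309/91108719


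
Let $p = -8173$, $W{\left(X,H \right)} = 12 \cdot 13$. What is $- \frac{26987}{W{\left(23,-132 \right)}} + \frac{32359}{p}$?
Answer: $- \frac{225612755}{1274988} \approx -176.95$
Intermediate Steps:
$W{\left(X,H \right)} = 156$
$- \frac{26987}{W{\left(23,-132 \right)}} + \frac{32359}{p} = - \frac{26987}{156} + \frac{32359}{-8173} = \left(-26987\right) \frac{1}{156} + 32359 \left(- \frac{1}{8173}\right) = - \frac{26987}{156} - \frac{32359}{8173} = - \frac{225612755}{1274988}$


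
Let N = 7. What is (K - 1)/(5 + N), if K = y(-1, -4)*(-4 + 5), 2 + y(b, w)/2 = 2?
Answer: -1/12 ≈ -0.083333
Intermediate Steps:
y(b, w) = 0 (y(b, w) = -4 + 2*2 = -4 + 4 = 0)
K = 0 (K = 0*(-4 + 5) = 0*1 = 0)
(K - 1)/(5 + N) = (0 - 1)/(5 + 7) = -1/12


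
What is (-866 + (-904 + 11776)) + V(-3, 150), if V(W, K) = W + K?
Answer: 10153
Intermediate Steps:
V(W, K) = K + W
(-866 + (-904 + 11776)) + V(-3, 150) = (-866 + (-904 + 11776)) + (150 - 3) = (-866 + 10872) + 147 = 10006 + 147 = 10153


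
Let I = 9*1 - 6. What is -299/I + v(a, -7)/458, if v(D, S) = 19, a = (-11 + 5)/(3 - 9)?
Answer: -136885/1374 ≈ -99.625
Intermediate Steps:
a = 1 (a = -6/(-6) = -6*(-1/6) = 1)
I = 3 (I = 9 - 6 = 3)
-299/I + v(a, -7)/458 = -299/3 + 19/458 = -136885/1374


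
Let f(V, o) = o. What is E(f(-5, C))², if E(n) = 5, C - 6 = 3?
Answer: 25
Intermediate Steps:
C = 9 (C = 6 + 3 = 9)
E(f(-5, C))² = 5² = 25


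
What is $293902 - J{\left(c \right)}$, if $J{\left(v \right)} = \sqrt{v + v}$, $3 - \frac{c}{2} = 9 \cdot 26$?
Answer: $293902 - 2 i \sqrt{231} \approx 2.939 \cdot 10^{5} - 30.397 i$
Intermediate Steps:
$c = -462$ ($c = 6 - 2 \cdot 9 \cdot 26 = 6 - 468 = -462$)
$J{\left(v \right)} = \sqrt{2} \sqrt{v}$ ($J{\left(v \right)} = \sqrt{2 v} = \sqrt{2} \sqrt{v}$)
$293902 - J{\left(c \right)} = 293902 - \sqrt{2} \sqrt{-462} = 293902 - \sqrt{2} i \sqrt{462} = 293902 - 2 i \sqrt{231}$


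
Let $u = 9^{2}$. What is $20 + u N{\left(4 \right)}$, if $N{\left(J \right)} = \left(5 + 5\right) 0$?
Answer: $20$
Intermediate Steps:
$u = 81$
$N{\left(J \right)} = 0$ ($N{\left(J \right)} = 10 \cdot 0 = 0$)
$20 + u N{\left(4 \right)} = 20 + 81 \cdot 0 = 20 + 0 = 20$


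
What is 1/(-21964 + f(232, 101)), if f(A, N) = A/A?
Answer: -1/21963 ≈ -4.5531e-5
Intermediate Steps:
f(A, N) = 1
1/(-21964 + f(232, 101)) = 1/(-21964 + 1) = 1/(-21963) = -1/21963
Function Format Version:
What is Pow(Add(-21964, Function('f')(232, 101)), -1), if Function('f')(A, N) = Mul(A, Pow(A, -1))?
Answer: Rational(-1, 21963) ≈ -4.5531e-5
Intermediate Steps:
Function('f')(A, N) = 1
Pow(Add(-21964, Function('f')(232, 101)), -1) = Pow(Add(-21964, 1), -1) = Pow(-21963, -1) = Rational(-1, 21963)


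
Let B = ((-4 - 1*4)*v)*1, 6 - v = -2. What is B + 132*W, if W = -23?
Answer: -3100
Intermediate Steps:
v = 8 (v = 6 - 1*(-2) = 6 + 2 = 8)
B = -64 (B = ((-4 - 1*4)*8)*1 = ((-4 - 4)*8)*1 = -8*8*1 = -64*1 = -64)
B + 132*W = -64 + 132*(-23) = -64 - 3036 = -3100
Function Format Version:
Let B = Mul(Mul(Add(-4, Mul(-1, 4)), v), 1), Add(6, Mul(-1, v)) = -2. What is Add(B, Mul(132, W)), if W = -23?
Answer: -3100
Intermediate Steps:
v = 8 (v = Add(6, Mul(-1, -2)) = Add(6, 2) = 8)
B = -64 (B = Mul(Mul(Add(-4, Mul(-1, 4)), 8), 1) = Mul(Mul(Add(-4, -4), 8), 1) = Mul(Mul(-8, 8), 1) = Mul(-64, 1) = -64)
Add(B, Mul(132, W)) = Add(-64, Mul(132, -23)) = Add(-64, -3036) = -3100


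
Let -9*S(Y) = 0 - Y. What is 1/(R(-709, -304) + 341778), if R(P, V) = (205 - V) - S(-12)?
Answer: 3/1026865 ≈ 2.9215e-6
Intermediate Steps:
S(Y) = Y/9 (S(Y) = -(0 - Y)/9 = -(-1)*Y/9 = Y/9)
R(P, V) = 619/3 - V (R(P, V) = (205 - V) - (-12)/9 = (205 - V) - 1*(-4/3) = (205 - V) + 4/3 = 619/3 - V)
1/(R(-709, -304) + 341778) = 1/((619/3 - 1*(-304)) + 341778) = 1/((619/3 + 304) + 341778) = 1/(1531/3 + 341778) = 1/(1026865/3) = 3/1026865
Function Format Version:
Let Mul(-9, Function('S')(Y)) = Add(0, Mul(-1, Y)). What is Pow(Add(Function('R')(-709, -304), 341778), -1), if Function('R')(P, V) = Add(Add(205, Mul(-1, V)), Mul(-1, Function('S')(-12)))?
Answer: Rational(3, 1026865) ≈ 2.9215e-6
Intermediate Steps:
Function('S')(Y) = Mul(Rational(1, 9), Y) (Function('S')(Y) = Mul(Rational(-1, 9), Add(0, Mul(-1, Y))) = Mul(Rational(-1, 9), Mul(-1, Y)) = Mul(Rational(1, 9), Y))
Function('R')(P, V) = Add(Rational(619, 3), Mul(-1, V)) (Function('R')(P, V) = Add(Add(205, Mul(-1, V)), Mul(-1, Mul(Rational(1, 9), -12))) = Add(Add(205, Mul(-1, V)), Mul(-1, Rational(-4, 3))) = Add(Add(205, Mul(-1, V)), Rational(4, 3)) = Add(Rational(619, 3), Mul(-1, V)))
Pow(Add(Function('R')(-709, -304), 341778), -1) = Pow(Add(Add(Rational(619, 3), Mul(-1, -304)), 341778), -1) = Pow(Add(Add(Rational(619, 3), 304), 341778), -1) = Pow(Add(Rational(1531, 3), 341778), -1) = Pow(Rational(1026865, 3), -1) = Rational(3, 1026865)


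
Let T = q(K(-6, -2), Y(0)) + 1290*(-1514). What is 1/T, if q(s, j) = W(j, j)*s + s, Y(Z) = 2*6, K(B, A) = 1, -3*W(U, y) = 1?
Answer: -3/5859178 ≈ -5.1202e-7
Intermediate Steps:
W(U, y) = -1/3 (W(U, y) = -1/3*1 = -1/3)
Y(Z) = 12
q(s, j) = 2*s/3 (q(s, j) = -s/3 + s = 2*s/3)
T = -5859178/3 (T = (2/3)*1 + 1290*(-1514) = 2/3 - 1953060 = -5859178/3 ≈ -1.9531e+6)
1/T = 1/(-5859178/3) = -3/5859178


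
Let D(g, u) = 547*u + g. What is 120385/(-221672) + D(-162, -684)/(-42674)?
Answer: 38918368415/4729815464 ≈ 8.2283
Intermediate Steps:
D(g, u) = g + 547*u
120385/(-221672) + D(-162, -684)/(-42674) = 120385/(-221672) + (-162 + 547*(-684))/(-42674) = 120385*(-1/221672) + (-162 - 374148)*(-1/42674) = -120385/221672 - 374310*(-1/42674) = -120385/221672 + 187155/21337 = 38918368415/4729815464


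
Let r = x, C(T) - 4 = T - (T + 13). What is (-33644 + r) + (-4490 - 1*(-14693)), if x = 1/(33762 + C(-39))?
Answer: -791204072/33753 ≈ -23441.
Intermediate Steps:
C(T) = -9 (C(T) = 4 + (T - (T + 13)) = 4 + (T - (13 + T)) = 4 + (T + (-13 - T)) = 4 - 13 = -9)
x = 1/33753 (x = 1/(33762 - 9) = 1/33753 ≈ 2.9627e-5)
r = 1/33753 ≈ 2.9627e-5
(-33644 + r) + (-4490 - 1*(-14693)) = (-33644 + 1/33753) + (-4490 - 1*(-14693)) = -1135585931/33753 + (-4490 + 14693) = -1135585931/33753 + 10203 = -791204072/33753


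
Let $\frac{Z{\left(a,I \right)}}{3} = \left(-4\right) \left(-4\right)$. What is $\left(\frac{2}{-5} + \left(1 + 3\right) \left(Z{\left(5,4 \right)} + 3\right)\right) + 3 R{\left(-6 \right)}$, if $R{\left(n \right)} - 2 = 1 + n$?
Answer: $\frac{973}{5} \approx 194.6$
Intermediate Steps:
$Z{\left(a,I \right)} = 48$ ($Z{\left(a,I \right)} = 3 \left(\left(-4\right) \left(-4\right)\right) = 3 \cdot 16 = 48$)
$R{\left(n \right)} = 3 + n$ ($R{\left(n \right)} = 2 + \left(1 + n\right) = 3 + n$)
$\left(\frac{2}{-5} + \left(1 + 3\right) \left(Z{\left(5,4 \right)} + 3\right)\right) + 3 R{\left(-6 \right)} = \left(\frac{2}{-5} + \left(1 + 3\right) \left(48 + 3\right)\right) + 3 \left(3 - 6\right) = \left(2 \left(- \frac{1}{5}\right) + 4 \cdot 51\right) + 3 \left(-3\right) = \left(- \frac{2}{5} + 204\right) - 9 = \frac{1018}{5} - 9 = \frac{973}{5}$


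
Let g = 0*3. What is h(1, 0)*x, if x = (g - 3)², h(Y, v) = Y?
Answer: 9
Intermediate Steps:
g = 0
x = 9 (x = (0 - 3)² = (-3)² = 9)
h(1, 0)*x = 1*9 = 9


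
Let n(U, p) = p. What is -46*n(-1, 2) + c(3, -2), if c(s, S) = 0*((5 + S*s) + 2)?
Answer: -92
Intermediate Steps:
c(s, S) = 0 (c(s, S) = 0*(7 + S*s) = 0)
-46*n(-1, 2) + c(3, -2) = -46*2 + 0 = -92 + 0 = -92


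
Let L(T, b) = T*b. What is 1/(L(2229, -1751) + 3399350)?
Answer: -1/503629 ≈ -1.9856e-6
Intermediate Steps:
1/(L(2229, -1751) + 3399350) = 1/(2229*(-1751) + 3399350) = 1/(-3902979 + 3399350) = 1/(-503629) = -1/503629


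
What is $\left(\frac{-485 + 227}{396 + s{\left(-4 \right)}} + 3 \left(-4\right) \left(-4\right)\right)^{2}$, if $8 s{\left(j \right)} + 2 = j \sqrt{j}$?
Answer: $\frac{14077771226206272}{6279559869025} - \frac{979572616704 i}{6279559869025} \approx 2241.8 - 0.15599 i$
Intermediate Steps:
$s{\left(j \right)} = - \frac{1}{4} + \frac{j^{\frac{3}{2}}}{8}$ ($s{\left(j \right)} = - \frac{1}{4} + \frac{j \sqrt{j}}{8} = - \frac{1}{4} + \frac{j^{\frac{3}{2}}}{8}$)
$\left(\frac{-485 + 227}{396 + s{\left(-4 \right)}} + 3 \left(-4\right) \left(-4\right)\right)^{2} = \left(\frac{-485 + 227}{396 - \left(\frac{1}{4} - \frac{\left(-4\right)^{\frac{3}{2}}}{8}\right)} + 3 \left(-4\right) \left(-4\right)\right)^{2} = \left(- \frac{258}{396 - \left(\frac{1}{4} - \frac{\left(-8\right) i}{8}\right)} - -48\right)^{2} = \left(- \frac{258}{396 - \left(\frac{1}{4} + i\right)} + 48\right)^{2} = \left(- \frac{258}{\frac{1583}{4} - i} + 48\right)^{2} = \left(- 258 \frac{16 \left(\frac{1583}{4} + i\right)}{2505905} + 48\right)^{2} = \left(- \frac{4128 \left(\frac{1583}{4} + i\right)}{2505905} + 48\right)^{2} = \left(48 - \frac{4128 \left(\frac{1583}{4} + i\right)}{2505905}\right)^{2}$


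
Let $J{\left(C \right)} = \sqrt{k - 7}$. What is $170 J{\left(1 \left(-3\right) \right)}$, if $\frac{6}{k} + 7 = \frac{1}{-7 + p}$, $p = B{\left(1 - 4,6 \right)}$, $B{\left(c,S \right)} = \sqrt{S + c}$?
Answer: $\frac{170 \sqrt{-392 + 55 \sqrt{3}}}{\sqrt{50 - 7 \sqrt{3}}} \approx 475.83 i$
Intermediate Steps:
$p = \sqrt{3}$ ($p = \sqrt{6 + \left(1 - 4\right)} = \sqrt{6 - 3} = \sqrt{3} \approx 1.732$)
$k = \frac{6}{-7 + \frac{1}{-7 + \sqrt{3}}} \approx -0.83451$
$J{\left(C \right)} = \sqrt{- \frac{18445}{2353} + \frac{6 \sqrt{3}}{2353}}$ ($J{\left(C \right)} = \sqrt{\left(- \frac{1974}{2353} + \frac{6 \sqrt{3}}{2353}\right) - 7} = \sqrt{- \frac{18445}{2353} + \frac{6 \sqrt{3}}{2353}}$)
$170 J{\left(1 \left(-3\right) \right)} = 170 \frac{\sqrt{-392 + 55 \sqrt{3}}}{\sqrt{50 - 7 \sqrt{3}}} = \frac{170 \sqrt{-392 + 55 \sqrt{3}}}{\sqrt{50 - 7 \sqrt{3}}}$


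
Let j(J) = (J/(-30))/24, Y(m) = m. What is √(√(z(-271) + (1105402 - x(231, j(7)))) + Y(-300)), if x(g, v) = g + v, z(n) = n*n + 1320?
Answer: √(-270000 + 4845*√40715)/30 ≈ 28.040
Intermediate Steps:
z(n) = 1320 + n² (z(n) = n² + 1320 = 1320 + n²)
j(J) = -J/720 (j(J) = (J*(-1/30))*(1/24) = -J/30*(1/24) = -J/720)
√(√(z(-271) + (1105402 - x(231, j(7)))) + Y(-300)) = √(√((1320 + (-271)²) + (1105402 - (231 - 1/720*7))) - 300) = √(√((1320 + 73441) + (1105402 - (231 - 7/720))) - 300) = √(√(74761 + (1105402 - 1*166313/720)) - 300) = √(√(74761 + (1105402 - 166313/720)) - 300) = √(√(74761 + 795723127/720) - 300) = √(√(849551047/720) - 300) = √(323*√40715/60 - 300) = √(-300 + 323*√40715/60)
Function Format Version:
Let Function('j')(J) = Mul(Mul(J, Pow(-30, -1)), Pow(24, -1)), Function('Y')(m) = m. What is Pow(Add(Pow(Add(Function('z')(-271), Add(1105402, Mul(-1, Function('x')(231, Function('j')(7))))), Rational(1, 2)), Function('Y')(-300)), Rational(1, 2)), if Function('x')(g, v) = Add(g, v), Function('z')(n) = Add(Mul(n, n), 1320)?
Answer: Mul(Rational(1, 30), Pow(Add(-270000, Mul(4845, Pow(40715, Rational(1, 2)))), Rational(1, 2))) ≈ 28.040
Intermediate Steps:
Function('z')(n) = Add(1320, Pow(n, 2)) (Function('z')(n) = Add(Pow(n, 2), 1320) = Add(1320, Pow(n, 2)))
Function('j')(J) = Mul(Rational(-1, 720), J) (Function('j')(J) = Mul(Mul(J, Rational(-1, 30)), Rational(1, 24)) = Mul(Mul(Rational(-1, 30), J), Rational(1, 24)) = Mul(Rational(-1, 720), J))
Pow(Add(Pow(Add(Function('z')(-271), Add(1105402, Mul(-1, Function('x')(231, Function('j')(7))))), Rational(1, 2)), Function('Y')(-300)), Rational(1, 2)) = Pow(Add(Pow(Add(Add(1320, Pow(-271, 2)), Add(1105402, Mul(-1, Add(231, Mul(Rational(-1, 720), 7))))), Rational(1, 2)), -300), Rational(1, 2)) = Pow(Add(Pow(Add(Add(1320, 73441), Add(1105402, Mul(-1, Add(231, Rational(-7, 720))))), Rational(1, 2)), -300), Rational(1, 2)) = Pow(Add(Pow(Add(74761, Add(1105402, Mul(-1, Rational(166313, 720)))), Rational(1, 2)), -300), Rational(1, 2)) = Pow(Add(Pow(Add(74761, Add(1105402, Rational(-166313, 720))), Rational(1, 2)), -300), Rational(1, 2)) = Pow(Add(Pow(Add(74761, Rational(795723127, 720)), Rational(1, 2)), -300), Rational(1, 2)) = Pow(Add(Pow(Rational(849551047, 720), Rational(1, 2)), -300), Rational(1, 2)) = Pow(Add(Mul(Rational(323, 60), Pow(40715, Rational(1, 2))), -300), Rational(1, 2)) = Pow(Add(-300, Mul(Rational(323, 60), Pow(40715, Rational(1, 2)))), Rational(1, 2))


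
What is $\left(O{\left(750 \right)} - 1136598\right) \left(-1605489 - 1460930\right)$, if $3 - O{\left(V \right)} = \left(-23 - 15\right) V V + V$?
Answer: $-62057129807445$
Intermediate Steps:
$O{\left(V \right)} = 3 - V + 38 V^{2}$ ($O{\left(V \right)} = 3 - \left(\left(-23 - 15\right) V V + V\right) = 3 - \left(- 38 V V + V\right) = 3 - \left(- 38 V^{2} + V\right) = 3 - \left(V - 38 V^{2}\right) = 3 + \left(- V + 38 V^{2}\right) = 3 - V + 38 V^{2}$)
$\left(O{\left(750 \right)} - 1136598\right) \left(-1605489 - 1460930\right) = \left(\left(3 - 750 + 38 \cdot 750^{2}\right) - 1136598\right) \left(-1605489 - 1460930\right) = \left(\left(3 - 750 + 38 \cdot 562500\right) - 1136598\right) \left(-3066419\right) = \left(\left(3 - 750 + 21375000\right) - 1136598\right) \left(-3066419\right) = \left(21374253 - 1136598\right) \left(-3066419\right) = 20237655 \left(-3066419\right) = -62057129807445$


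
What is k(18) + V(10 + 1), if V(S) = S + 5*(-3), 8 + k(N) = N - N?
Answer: -12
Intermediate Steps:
k(N) = -8 (k(N) = -8 + (N - N) = -8 + 0 = -8)
V(S) = -15 + S (V(S) = S - 15 = -15 + S)
k(18) + V(10 + 1) = -8 + (-15 + (10 + 1)) = -8 + (-15 + 11) = -8 - 4 = -12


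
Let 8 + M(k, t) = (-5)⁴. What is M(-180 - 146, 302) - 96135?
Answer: -95518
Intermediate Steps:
M(k, t) = 617 (M(k, t) = -8 + (-5)⁴ = -8 + 625 = 617)
M(-180 - 146, 302) - 96135 = 617 - 96135 = -95518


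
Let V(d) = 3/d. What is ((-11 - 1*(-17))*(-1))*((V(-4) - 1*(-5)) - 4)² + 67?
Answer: 533/8 ≈ 66.625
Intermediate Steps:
((-11 - 1*(-17))*(-1))*((V(-4) - 1*(-5)) - 4)² + 67 = ((-11 - 1*(-17))*(-1))*((3/(-4) - 1*(-5)) - 4)² + 67 = ((-11 + 17)*(-1))*((3*(-¼) + 5) - 4)² + 67 = (6*(-1))*((-¾ + 5) - 4)² + 67 = -6*(17/4 - 4)² + 67 = -6*(¼)² + 67 = -6*1/16 + 67 = -3/8 + 67 = 533/8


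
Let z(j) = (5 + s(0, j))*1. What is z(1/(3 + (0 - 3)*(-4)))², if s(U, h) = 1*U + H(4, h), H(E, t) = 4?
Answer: 81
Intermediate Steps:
s(U, h) = 4 + U (s(U, h) = 1*U + 4 = U + 4 = 4 + U)
z(j) = 9 (z(j) = (5 + (4 + 0))*1 = (5 + 4)*1 = 9*1 = 9)
z(1/(3 + (0 - 3)*(-4)))² = 9² = 81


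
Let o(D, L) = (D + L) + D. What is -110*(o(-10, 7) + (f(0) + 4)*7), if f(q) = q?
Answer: -1650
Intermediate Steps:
o(D, L) = L + 2*D
-110*(o(-10, 7) + (f(0) + 4)*7) = -110*((7 + 2*(-10)) + (0 + 4)*7) = -110*((7 - 20) + 4*7) = -110*(-13 + 28) = -110*15 = -1650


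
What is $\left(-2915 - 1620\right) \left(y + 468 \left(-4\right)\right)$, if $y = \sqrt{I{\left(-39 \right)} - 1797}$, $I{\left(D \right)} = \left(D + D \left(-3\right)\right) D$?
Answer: $8489520 - 4535 i \sqrt{4839} \approx 8.4895 \cdot 10^{6} - 3.1547 \cdot 10^{5} i$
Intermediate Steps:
$I{\left(D \right)} = - 2 D^{2}$ ($I{\left(D \right)} = \left(D - 3 D\right) D = - 2 D D = - 2 D^{2}$)
$y = i \sqrt{4839}$ ($y = \sqrt{- 2 \left(-39\right)^{2} - 1797} = \sqrt{\left(-2\right) 1521 - 1797} = \sqrt{-3042 - 1797} = \sqrt{-4839} = i \sqrt{4839} \approx 69.563 i$)
$\left(-2915 - 1620\right) \left(y + 468 \left(-4\right)\right) = \left(-2915 - 1620\right) \left(i \sqrt{4839} + 468 \left(-4\right)\right) = \left(-2915 - 1620\right) \left(i \sqrt{4839} - 1872\right) = - 4535 \left(-1872 + i \sqrt{4839}\right) = 8489520 - 4535 i \sqrt{4839}$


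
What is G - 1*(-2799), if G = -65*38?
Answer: 329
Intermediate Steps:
G = -2470
G - 1*(-2799) = -2470 - 1*(-2799) = -2470 + 2799 = 329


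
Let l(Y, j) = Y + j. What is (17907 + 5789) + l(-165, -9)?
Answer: 23522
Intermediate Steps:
(17907 + 5789) + l(-165, -9) = (17907 + 5789) + (-165 - 9) = 23696 - 174 = 23522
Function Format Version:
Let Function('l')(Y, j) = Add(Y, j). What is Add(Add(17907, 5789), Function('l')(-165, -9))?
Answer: 23522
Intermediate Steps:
Add(Add(17907, 5789), Function('l')(-165, -9)) = Add(Add(17907, 5789), Add(-165, -9)) = Add(23696, -174) = 23522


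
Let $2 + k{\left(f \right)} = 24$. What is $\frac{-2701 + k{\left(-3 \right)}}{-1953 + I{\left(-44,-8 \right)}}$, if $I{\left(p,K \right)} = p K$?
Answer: $\frac{2679}{1601} \approx 1.6733$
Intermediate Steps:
$k{\left(f \right)} = 22$ ($k{\left(f \right)} = -2 + 24 = 22$)
$I{\left(p,K \right)} = K p$
$\frac{-2701 + k{\left(-3 \right)}}{-1953 + I{\left(-44,-8 \right)}} = \frac{-2701 + 22}{-1953 - -352} = - \frac{2679}{-1953 + 352} = - \frac{2679}{-1601} = \left(-2679\right) \left(- \frac{1}{1601}\right) = \frac{2679}{1601}$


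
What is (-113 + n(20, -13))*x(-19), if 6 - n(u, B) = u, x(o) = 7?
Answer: -889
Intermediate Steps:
n(u, B) = 6 - u
(-113 + n(20, -13))*x(-19) = (-113 + (6 - 1*20))*7 = (-113 + (6 - 20))*7 = (-113 - 14)*7 = -127*7 = -889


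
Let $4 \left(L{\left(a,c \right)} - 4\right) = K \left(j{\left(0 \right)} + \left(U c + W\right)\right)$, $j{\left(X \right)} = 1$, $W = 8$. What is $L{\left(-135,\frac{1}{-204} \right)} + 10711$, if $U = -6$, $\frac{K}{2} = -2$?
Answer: $\frac{364003}{34} \approx 10706.0$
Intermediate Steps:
$K = -4$ ($K = 2 \left(-2\right) = -4$)
$L{\left(a,c \right)} = -5 + 6 c$ ($L{\left(a,c \right)} = 4 + \frac{\left(-4\right) \left(1 - \left(-8 + 6 c\right)\right)}{4} = 4 + \frac{\left(-4\right) \left(9 - 6 c\right)}{4} = 4 + \frac{-36 + 24 c}{4} = 4 + \left(-9 + 6 c\right) = -5 + 6 c$)
$L{\left(-135,\frac{1}{-204} \right)} + 10711 = \left(-5 + \frac{6}{-204}\right) + 10711 = \left(-5 + 6 \left(- \frac{1}{204}\right)\right) + 10711 = \left(-5 - \frac{1}{34}\right) + 10711 = - \frac{171}{34} + 10711 = \frac{364003}{34}$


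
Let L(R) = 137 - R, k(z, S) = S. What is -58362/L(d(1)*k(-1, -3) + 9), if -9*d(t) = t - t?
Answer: -29181/64 ≈ -455.95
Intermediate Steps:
d(t) = 0 (d(t) = -(t - t)/9 = -⅑*0 = 0)
-58362/L(d(1)*k(-1, -3) + 9) = -58362/(137 - (0*(-3) + 9)) = -58362/(137 - (0 + 9)) = -58362/(137 - 1*9) = -58362/(137 - 9) = -58362/128 = -58362*1/128 = -29181/64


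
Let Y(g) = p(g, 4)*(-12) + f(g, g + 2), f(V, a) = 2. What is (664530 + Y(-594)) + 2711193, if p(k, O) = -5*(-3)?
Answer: 3375545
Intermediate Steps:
p(k, O) = 15
Y(g) = -178 (Y(g) = 15*(-12) + 2 = -180 + 2 = -178)
(664530 + Y(-594)) + 2711193 = (664530 - 178) + 2711193 = 664352 + 2711193 = 3375545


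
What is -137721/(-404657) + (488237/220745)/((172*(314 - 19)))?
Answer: 1542755580157009/4532401720254100 ≈ 0.34038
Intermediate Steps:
-137721/(-404657) + (488237/220745)/((172*(314 - 19))) = -137721*(-1/404657) + (488237*(1/220745))/((172*295)) = 137721/404657 + (488237/220745)/50740 = 137721/404657 + (488237/220745)*(1/50740) = 137721/404657 + 488237/11200601300 = 1542755580157009/4532401720254100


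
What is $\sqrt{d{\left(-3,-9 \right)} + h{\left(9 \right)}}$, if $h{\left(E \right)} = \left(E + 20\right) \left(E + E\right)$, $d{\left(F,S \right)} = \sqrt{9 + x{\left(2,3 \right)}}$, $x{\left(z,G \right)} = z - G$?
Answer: $\sqrt{522 + 2 \sqrt{2}} \approx 22.909$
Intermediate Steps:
$d{\left(F,S \right)} = 2 \sqrt{2}$ ($d{\left(F,S \right)} = \sqrt{9 + \left(2 - 3\right)} = \sqrt{9 - 1} = \sqrt{8} = 2 \sqrt{2}$)
$h{\left(E \right)} = 2 E \left(20 + E\right)$ ($h{\left(E \right)} = \left(20 + E\right) 2 E = 2 E \left(20 + E\right)$)
$\sqrt{d{\left(-3,-9 \right)} + h{\left(9 \right)}} = \sqrt{2 \sqrt{2} + 2 \cdot 9 \left(20 + 9\right)} = \sqrt{2 \sqrt{2} + 2 \cdot 9 \cdot 29} = \sqrt{2 \sqrt{2} + 522} = \sqrt{522 + 2 \sqrt{2}}$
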